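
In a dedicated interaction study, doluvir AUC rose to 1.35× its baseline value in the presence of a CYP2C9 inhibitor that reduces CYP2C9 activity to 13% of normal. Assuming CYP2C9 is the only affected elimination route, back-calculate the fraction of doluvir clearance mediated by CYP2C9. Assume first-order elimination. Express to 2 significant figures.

0.30

Write x for the fraction cleared via CYP2C9. The observed AUC change means clearance fell to 1/1.35 = 0.7407 of baseline.
Setting x·0.13 + (1 − x) = 0.7407 and solving: x = (0.7407 − 1)/(0.13 − 1) = 0.30.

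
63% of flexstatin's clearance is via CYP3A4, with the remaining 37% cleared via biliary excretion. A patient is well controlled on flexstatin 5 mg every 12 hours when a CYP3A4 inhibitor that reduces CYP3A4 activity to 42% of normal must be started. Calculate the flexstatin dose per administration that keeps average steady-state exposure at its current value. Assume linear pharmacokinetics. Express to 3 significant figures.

The CYP3A4 pathway (63% of clearance) drops to 0.42× activity: 0.63 × 0.42 = 0.2646.
The remaining 37% of clearance is unaffected.
Relative clearance = 0.2646 + 0.37 = 0.6346.
Css,avg = (dose rate)/CL, so holding Css fixed requires dose ∝ CL: 5 × 0.6346 = 3.17 mg.

3.17 mg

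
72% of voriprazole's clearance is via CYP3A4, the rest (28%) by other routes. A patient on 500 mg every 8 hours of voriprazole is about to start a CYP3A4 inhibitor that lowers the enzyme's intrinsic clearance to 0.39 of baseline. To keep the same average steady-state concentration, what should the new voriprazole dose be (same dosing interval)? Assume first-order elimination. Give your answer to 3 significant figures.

CYP3A4: 0.72 × 0.39 = 0.2808
Other: 0.28 (unchanged)
Relative clearance = 0.2808 + 0.28 = 0.5608.
To maintain the same steady-state level, dose must scale with clearance: new dose = 500 × 0.5608 = 280 mg.

280 mg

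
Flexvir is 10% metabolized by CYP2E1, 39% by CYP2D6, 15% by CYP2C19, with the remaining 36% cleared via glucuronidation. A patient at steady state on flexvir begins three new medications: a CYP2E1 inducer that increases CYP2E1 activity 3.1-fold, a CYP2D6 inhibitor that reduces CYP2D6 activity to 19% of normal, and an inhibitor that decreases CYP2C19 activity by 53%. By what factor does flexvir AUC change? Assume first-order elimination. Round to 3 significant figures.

1.23

The CYP2E1 pathway (10% of clearance) is boosted to 3.1× activity: 0.1 × 3.1 = 0.31.
The CYP2D6 pathway (39% of clearance) drops to 0.19× activity: 0.39 × 0.19 = 0.0741.
The CYP2C19 pathway (15% of clearance) falls to 0.47× activity: 0.15 × 0.47 = 0.0705.
The remaining 36% of clearance is unaffected.
Relative clearance = 0.31 + 0.0741 + 0.0705 + 0.36 = 0.8146.
Because AUC varies inversely with clearance, the combined effect is 1 / 0.8146 = 1.23.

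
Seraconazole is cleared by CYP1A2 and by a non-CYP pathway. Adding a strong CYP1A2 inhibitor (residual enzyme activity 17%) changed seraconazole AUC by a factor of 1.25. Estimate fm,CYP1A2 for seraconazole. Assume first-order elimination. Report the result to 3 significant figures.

0.241

CL'/CL = 1 / 1.25 = 0.8
0.17·fm + (1 − fm) = 0.8
fm = (0.8 − 1) / (0.17 − 1) = 0.241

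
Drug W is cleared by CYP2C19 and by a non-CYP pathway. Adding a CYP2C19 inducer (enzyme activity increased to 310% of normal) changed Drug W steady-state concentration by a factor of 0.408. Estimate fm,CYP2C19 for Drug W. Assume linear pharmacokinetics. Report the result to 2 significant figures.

0.69

CL'/CL = 1 / 0.408 = 2.451
3.1·fm + (1 − fm) = 2.451
fm = (2.451 − 1) / (3.1 − 1) = 0.69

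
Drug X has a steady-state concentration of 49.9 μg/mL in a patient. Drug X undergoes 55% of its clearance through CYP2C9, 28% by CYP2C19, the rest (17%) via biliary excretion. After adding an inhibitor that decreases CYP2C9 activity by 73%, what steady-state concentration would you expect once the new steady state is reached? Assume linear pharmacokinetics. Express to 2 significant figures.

83 μg/mL

CYP2C9: 0.55 × 0.27 = 0.1485
CYP2C19: 0.28 (unchanged)
Other: 0.17 (unchanged)
New clearance relative to baseline: 0.1485 + 0.28 + 0.17 = 0.5985.
With dosing unchanged, steady-state concentration scales as 1/CL: 49.9 / 0.5985 = 83 μg/mL.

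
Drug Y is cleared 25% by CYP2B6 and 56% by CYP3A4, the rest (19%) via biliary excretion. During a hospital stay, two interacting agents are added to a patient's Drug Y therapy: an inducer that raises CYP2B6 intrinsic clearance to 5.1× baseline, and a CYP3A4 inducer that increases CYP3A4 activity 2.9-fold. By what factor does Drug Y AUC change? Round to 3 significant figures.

0.324

CYP2B6: 0.25 × 5.1 = 1.275
CYP3A4: 0.56 × 2.9 = 1.624
Other: 0.19 (unchanged)
CL_new/CL_old = 1.275 + 1.624 + 0.19 = 3.089.
Net AUC ratio = 1 / 3.089 = 0.324.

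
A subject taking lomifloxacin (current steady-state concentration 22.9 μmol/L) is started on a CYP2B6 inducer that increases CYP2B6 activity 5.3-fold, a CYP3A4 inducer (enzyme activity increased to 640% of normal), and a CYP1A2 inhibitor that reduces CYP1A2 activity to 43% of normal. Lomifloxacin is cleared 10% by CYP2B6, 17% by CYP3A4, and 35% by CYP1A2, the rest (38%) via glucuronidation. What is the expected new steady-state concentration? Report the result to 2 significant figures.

11 μmol/L

The CYP2B6 pathway (10% of clearance) is boosted to 5.3× activity: 0.1 × 5.3 = 0.53.
The CYP3A4 pathway (17% of clearance) rises to 6.4× activity: 0.17 × 6.4 = 1.088.
The CYP1A2 pathway (35% of clearance) falls to 0.43× activity: 0.35 × 0.43 = 0.1505.
The remaining 38% of clearance is unaffected.
CL_new/CL_old = 0.53 + 1.088 + 0.1505 + 0.38 = 2.1485.
Dividing the baseline by the relative clearance: 22.9 / 2.1485 = 11 μmol/L.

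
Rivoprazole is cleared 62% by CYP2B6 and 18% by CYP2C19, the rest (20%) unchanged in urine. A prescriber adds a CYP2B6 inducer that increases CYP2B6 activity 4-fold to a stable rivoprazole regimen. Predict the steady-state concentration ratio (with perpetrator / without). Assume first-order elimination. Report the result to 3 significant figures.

0.350

The CYP2B6 pathway (62% of clearance) increases to 4× activity: 0.62 × 4 = 2.48.
CYP2C19 (18%) and the residual 20% are unaffected.
Relative clearance = 2.48 + 0.18 + 0.2 = 2.86.
Steady-state concentration is inversely proportional to clearance, so the fold-change is 1 / 2.86 = 0.350.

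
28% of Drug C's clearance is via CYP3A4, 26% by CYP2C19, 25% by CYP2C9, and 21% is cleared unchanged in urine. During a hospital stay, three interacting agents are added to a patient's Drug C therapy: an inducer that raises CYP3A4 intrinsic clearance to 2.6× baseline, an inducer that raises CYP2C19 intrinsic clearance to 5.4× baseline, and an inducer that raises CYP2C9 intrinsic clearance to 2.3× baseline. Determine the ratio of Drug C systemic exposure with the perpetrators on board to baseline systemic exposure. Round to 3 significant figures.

CYP3A4: 0.28 × 2.6 = 0.728
CYP2C19: 0.26 × 5.4 = 1.404
CYP2C9: 0.25 × 2.3 = 0.575
Other: 0.21 (unchanged)
New clearance relative to baseline: 0.728 + 1.404 + 0.575 + 0.21 = 2.917.
Net systemic exposure ratio = 1 / 2.917 = 0.343.

0.343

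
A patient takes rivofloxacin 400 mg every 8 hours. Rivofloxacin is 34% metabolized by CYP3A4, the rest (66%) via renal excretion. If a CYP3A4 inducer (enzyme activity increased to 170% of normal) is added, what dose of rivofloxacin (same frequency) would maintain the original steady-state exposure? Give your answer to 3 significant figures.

The CYP3A4 pathway (34% of clearance) is boosted to 1.7× activity: 0.34 × 1.7 = 0.578.
Non-CYP routes (66%) are unchanged.
Relative clearance = 0.578 + 0.66 = 1.238.
Css,avg = (dose rate)/CL, so holding Css fixed requires dose ∝ CL: 400 × 1.238 = 495 mg.

495 mg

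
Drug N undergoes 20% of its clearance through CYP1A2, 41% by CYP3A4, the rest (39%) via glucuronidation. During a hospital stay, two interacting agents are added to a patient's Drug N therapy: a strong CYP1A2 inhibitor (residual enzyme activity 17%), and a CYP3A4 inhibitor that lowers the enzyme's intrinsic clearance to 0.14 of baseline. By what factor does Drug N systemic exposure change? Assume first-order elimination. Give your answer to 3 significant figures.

2.08

The CYP1A2 pathway (20% of clearance) falls to 0.17× activity: 0.2 × 0.17 = 0.034.
The CYP3A4 pathway (41% of clearance) falls to 0.14× activity: 0.41 × 0.14 = 0.0574.
Non-CYP routes (39%) are unchanged.
CL_new/CL_old = 0.034 + 0.0574 + 0.39 = 0.4814.
Systemic exposure ∝ 1/CL: fold-change = 1 / 0.4814 = 2.08.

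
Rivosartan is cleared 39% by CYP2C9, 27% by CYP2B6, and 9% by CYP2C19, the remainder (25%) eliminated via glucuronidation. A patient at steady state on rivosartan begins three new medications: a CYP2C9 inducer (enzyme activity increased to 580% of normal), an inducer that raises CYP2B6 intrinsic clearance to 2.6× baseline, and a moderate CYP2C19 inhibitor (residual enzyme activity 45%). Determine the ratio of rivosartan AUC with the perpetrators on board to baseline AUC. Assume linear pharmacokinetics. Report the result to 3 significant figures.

CYP2C9: 0.39 × 5.8 = 2.262
CYP2B6: 0.27 × 2.6 = 0.702
CYP2C19: 0.09 × 0.45 = 0.0405
Other: 0.25 (unchanged)
Relative clearance = 2.262 + 0.702 + 0.0405 + 0.25 = 3.2545.
Net AUC ratio = 1 / 3.2545 = 0.307.

0.307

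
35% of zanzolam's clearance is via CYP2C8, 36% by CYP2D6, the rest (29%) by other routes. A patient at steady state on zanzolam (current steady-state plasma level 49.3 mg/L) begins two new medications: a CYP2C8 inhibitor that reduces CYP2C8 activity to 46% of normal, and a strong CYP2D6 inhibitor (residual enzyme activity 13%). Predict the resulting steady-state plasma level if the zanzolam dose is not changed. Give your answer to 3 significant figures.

99.0 mg/L

CYP2C8: 0.35 × 0.46 = 0.161
CYP2D6: 0.36 × 0.13 = 0.0468
Other: 0.29 (unchanged)
CL_new/CL_old = 0.161 + 0.0468 + 0.29 = 0.4978.
Steady-state plasma level ∝ 1/CL: new value = 49.3 / 0.4978 = 99.0 mg/L.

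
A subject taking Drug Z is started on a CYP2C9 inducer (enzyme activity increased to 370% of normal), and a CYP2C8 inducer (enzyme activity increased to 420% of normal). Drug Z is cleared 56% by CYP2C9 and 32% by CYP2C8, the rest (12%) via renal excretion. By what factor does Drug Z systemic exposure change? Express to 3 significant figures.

CYP2C9: 0.56 × 3.7 = 2.072
CYP2C8: 0.32 × 4.2 = 1.344
Other: 0.12 (unchanged)
Relative clearance = 2.072 + 1.344 + 0.12 = 3.536.
Systemic exposure ∝ 1/CL: fold-change = 1 / 3.536 = 0.283.

0.283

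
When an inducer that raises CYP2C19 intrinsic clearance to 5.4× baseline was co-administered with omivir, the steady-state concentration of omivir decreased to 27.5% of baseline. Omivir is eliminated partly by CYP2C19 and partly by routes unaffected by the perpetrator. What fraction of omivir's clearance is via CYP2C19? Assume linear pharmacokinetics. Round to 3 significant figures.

CL'/CL = 1 / 0.275 = 3.636
5.4·fm + (1 − fm) = 3.636
fm = (3.636 − 1) / (5.4 − 1) = 0.599

0.599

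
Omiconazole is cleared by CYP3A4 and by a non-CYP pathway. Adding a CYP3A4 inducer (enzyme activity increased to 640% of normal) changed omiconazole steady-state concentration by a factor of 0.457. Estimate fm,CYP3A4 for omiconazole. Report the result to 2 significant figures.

CL'/CL = 1 / 0.457 = 2.188
6.4·fm + (1 − fm) = 2.188
fm = (2.188 − 1) / (6.4 − 1) = 0.22

0.22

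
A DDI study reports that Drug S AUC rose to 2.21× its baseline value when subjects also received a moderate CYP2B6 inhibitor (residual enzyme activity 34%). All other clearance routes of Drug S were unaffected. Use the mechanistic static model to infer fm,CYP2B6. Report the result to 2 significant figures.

CL'/CL = 1 / 2.21 = 0.4525
0.34·fm + (1 − fm) = 0.4525
fm = (0.4525 − 1) / (0.34 − 1) = 0.83

0.83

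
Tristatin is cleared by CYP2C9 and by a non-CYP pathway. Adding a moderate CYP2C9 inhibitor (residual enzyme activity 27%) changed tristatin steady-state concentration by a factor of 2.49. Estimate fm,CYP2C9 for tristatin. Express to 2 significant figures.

0.82

Let fm be the CYP2C9 fraction. New clearance relative to baseline = fm × 0.27 + (1 − fm).
Steady-state concentration ratio = 1 / (new CL fraction), so new CL fraction = 1 / 2.49 = 0.4016.
fm × 0.27 + 1 − fm = 0.4016  ⇒  fm × (0.27 − 1) = −0.5984  ⇒  fm = 0.82.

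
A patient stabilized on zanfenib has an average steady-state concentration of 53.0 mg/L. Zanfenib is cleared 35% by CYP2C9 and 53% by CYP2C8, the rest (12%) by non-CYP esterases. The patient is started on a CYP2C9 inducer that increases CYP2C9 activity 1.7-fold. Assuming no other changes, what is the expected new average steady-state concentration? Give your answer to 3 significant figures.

42.6 mg/L

CYP2C9: 0.35 × 1.7 = 0.595
CYP2C8: 0.53 (unchanged)
Other: 0.12 (unchanged)
New clearance relative to baseline: 0.595 + 0.53 + 0.12 = 1.245.
New average steady-state concentration = baseline ÷ relative clearance = 53.0 / 1.245 = 42.6 mg/L.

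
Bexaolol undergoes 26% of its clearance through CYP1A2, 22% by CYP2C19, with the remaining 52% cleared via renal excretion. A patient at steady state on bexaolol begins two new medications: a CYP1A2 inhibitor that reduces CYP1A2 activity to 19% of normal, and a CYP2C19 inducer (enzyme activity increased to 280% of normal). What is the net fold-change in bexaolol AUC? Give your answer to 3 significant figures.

0.844

CYP1A2: 0.26 × 0.19 = 0.0494
CYP2C19: 0.22 × 2.8 = 0.616
Other: 0.52 (unchanged)
Relative clearance = 0.0494 + 0.616 + 0.52 = 1.1854.
AUC ∝ 1/CL: fold-change = 1 / 1.1854 = 0.844.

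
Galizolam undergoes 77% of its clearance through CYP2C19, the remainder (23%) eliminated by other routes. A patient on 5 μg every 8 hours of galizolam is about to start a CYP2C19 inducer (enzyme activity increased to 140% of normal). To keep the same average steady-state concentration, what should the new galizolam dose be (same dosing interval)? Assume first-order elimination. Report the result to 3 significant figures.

The CYP2C19 pathway (77% of clearance) increases to 1.4× activity: 0.77 × 1.4 = 1.078.
Non-CYP routes (23%) are unchanged.
New clearance relative to baseline: 1.078 + 0.23 = 1.308.
Exposure is unchanged when dose changes in proportion to clearance. New dose = 5 μg × 1.308 = 6.54 μg.

6.54 μg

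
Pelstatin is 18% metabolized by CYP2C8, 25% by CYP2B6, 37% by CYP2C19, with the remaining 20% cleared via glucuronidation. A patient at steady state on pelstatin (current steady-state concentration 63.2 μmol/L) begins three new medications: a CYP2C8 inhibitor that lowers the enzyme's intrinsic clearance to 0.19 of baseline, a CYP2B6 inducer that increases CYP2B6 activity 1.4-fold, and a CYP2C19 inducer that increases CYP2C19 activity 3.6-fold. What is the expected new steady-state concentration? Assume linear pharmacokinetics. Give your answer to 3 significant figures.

33.0 μmol/L

The CYP2C8 pathway (18% of clearance) falls to 0.19× activity: 0.18 × 0.19 = 0.0342.
The CYP2B6 pathway (25% of clearance) increases to 1.4× activity: 0.25 × 1.4 = 0.35.
The CYP2C19 pathway (37% of clearance) rises to 3.6× activity: 0.37 × 3.6 = 1.332.
The remaining 20% of clearance is unaffected.
Relative clearance = 0.0342 + 0.35 + 1.332 + 0.2 = 1.9162.
Steady-state concentration ∝ 1/CL: new value = 63.2 / 1.9162 = 33.0 μmol/L.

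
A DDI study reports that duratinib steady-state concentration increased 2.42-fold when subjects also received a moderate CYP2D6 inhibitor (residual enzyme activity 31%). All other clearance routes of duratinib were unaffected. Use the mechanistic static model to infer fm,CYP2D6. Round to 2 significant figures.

0.85

Let x = fm,CYP2D6. Because steady-state concentration ∝ 1/CL, relative clearance fell to 1/2.42 = 0.4132.
Setting x·0.31 + (1 − x) = 0.4132 and solving: x = (0.4132 − 1)/(0.31 − 1) = 0.85.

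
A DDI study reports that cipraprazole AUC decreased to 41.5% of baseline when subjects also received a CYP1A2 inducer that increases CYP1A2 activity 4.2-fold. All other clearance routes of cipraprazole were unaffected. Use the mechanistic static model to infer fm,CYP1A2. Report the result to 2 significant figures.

Let fm be the CYP1A2 fraction. New clearance relative to baseline = fm × 4.2 + (1 − fm).
AUC ratio = 1 / (new CL fraction), so new CL fraction = 1 / 0.415 = 2.41.
fm × 4.2 + 1 − fm = 2.41  ⇒  fm × (4.2 − 1) = 1.41  ⇒  fm = 0.44.

0.44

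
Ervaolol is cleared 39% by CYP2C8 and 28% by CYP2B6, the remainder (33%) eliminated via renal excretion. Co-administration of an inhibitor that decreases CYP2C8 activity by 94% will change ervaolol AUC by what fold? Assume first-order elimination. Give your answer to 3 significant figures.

CYP2C8: 0.39 × 0.06 = 0.0234
CYP2B6: 0.28 (unchanged)
Other: 0.33 (unchanged)
New clearance relative to baseline: 0.0234 + 0.28 + 0.33 = 0.6334.
Since AUC ∝ 1/CL, the ratio is 1 / 0.6334 = 1.58.

1.58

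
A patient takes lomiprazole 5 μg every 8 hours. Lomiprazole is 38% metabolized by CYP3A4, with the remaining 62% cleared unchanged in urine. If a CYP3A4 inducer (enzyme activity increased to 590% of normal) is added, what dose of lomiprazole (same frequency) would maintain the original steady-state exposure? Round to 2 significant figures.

14 μg

The CYP3A4 pathway (38% of clearance) is boosted to 5.9× activity: 0.38 × 5.9 = 2.242.
Non-CYP routes (62%) are unchanged.
CL_new/CL_old = 2.242 + 0.62 = 2.862.
Css,avg = (dose rate)/CL, so holding Css fixed requires dose ∝ CL: 5 × 2.862 = 14 μg.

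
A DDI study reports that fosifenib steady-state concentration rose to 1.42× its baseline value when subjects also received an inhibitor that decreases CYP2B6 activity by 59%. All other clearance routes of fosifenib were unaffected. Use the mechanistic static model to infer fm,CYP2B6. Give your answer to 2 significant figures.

0.50

CL'/CL = 1 / 1.42 = 0.7042
0.41·fm + (1 − fm) = 0.7042
fm = (0.7042 − 1) / (0.41 − 1) = 0.50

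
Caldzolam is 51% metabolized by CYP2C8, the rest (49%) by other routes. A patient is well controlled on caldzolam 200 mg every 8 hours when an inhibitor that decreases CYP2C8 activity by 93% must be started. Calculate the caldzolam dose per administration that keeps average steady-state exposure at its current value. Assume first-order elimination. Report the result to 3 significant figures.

The CYP2C8 pathway (51% of clearance) falls to 0.07× activity: 0.51 × 0.07 = 0.0357.
Non-CYP routes (49%) are unchanged.
CL_new/CL_old = 0.0357 + 0.49 = 0.5257.
Css,avg = (dose rate)/CL, so holding Css fixed requires dose ∝ CL: 200 × 0.5257 = 105 mg.

105 mg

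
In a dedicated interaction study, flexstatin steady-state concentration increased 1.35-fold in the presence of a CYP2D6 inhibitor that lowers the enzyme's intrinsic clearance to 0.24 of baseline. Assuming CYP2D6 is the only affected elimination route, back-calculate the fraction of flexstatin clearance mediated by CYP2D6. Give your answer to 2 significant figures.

0.34

Let x = fm,CYP2D6. Because steady-state concentration ∝ 1/CL, relative clearance fell to 1/1.35 = 0.7407.
Only the CYP2D6 route changed, so 0.7407 = x·0.24 + (1 − x), giving x = 0.34.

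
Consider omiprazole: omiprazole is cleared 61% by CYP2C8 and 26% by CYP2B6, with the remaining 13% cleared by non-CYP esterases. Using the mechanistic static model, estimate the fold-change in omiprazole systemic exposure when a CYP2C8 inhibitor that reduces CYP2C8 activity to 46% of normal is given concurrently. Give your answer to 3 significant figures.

1.49

The CYP2C8 pathway (61% of clearance) falls to 0.46× activity: 0.61 × 0.46 = 0.2806.
CYP2B6 (26%) and the residual 13% are unaffected.
New clearance relative to baseline: 0.2806 + 0.26 + 0.13 = 0.6706.
Since systemic exposure ∝ 1/CL, the ratio is 1 / 0.6706 = 1.49.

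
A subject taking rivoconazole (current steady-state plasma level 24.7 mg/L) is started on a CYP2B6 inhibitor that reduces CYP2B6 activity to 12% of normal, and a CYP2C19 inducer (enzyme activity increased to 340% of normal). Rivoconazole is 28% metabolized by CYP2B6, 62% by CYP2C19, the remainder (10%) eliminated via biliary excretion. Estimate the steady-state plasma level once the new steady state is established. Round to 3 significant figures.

11.0 mg/L

The CYP2B6 pathway (28% of clearance) is reduced to 0.12× activity: 0.28 × 0.12 = 0.0336.
The CYP2C19 pathway (62% of clearance) increases to 3.4× activity: 0.62 × 3.4 = 2.108.
The remaining 10% of clearance is unaffected.
New clearance relative to baseline: 0.0336 + 2.108 + 0.1 = 2.2416.
New steady-state plasma level = 24.7 / 2.2416 = 11.0 mg/L (concentration scales inversely with clearance).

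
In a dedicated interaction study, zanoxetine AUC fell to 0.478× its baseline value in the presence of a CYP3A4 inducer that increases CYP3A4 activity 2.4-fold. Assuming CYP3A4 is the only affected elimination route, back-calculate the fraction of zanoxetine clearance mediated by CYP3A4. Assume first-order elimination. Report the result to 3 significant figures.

CL'/CL = 1 / 0.478 = 2.092
2.4·fm + (1 − fm) = 2.092
fm = (2.092 − 1) / (2.4 − 1) = 0.780

0.780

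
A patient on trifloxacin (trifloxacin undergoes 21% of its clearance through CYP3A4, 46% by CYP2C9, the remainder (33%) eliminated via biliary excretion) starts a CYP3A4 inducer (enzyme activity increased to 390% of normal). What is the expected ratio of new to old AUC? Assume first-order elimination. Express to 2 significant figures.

0.62

The CYP3A4 pathway (21% of clearance) is boosted to 3.9× activity: 0.21 × 3.9 = 0.819.
CYP2C9 (46%) and the residual 33% are unaffected.
CL_new/CL_old = 0.819 + 0.46 + 0.33 = 1.609.
Since AUC ∝ 1/CL, the ratio is 1 / 1.609 = 0.62.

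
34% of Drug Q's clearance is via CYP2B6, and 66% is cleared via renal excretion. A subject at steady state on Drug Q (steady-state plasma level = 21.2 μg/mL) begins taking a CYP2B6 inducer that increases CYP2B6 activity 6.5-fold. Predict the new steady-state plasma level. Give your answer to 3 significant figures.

7.39 μg/mL

CYP2B6: 0.34 × 6.5 = 2.21
Other: 0.66 (unchanged)
CL_new/CL_old = 2.21 + 0.66 = 2.87.
Steady-state plasma level ∝ 1/CL, so new value = 21.2 / 2.87 = 7.39 μg/mL.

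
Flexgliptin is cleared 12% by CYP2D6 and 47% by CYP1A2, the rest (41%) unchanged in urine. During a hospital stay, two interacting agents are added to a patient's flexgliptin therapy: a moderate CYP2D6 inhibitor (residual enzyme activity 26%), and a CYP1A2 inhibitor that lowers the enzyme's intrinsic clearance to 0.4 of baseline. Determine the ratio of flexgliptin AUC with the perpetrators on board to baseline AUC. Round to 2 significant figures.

The CYP2D6 pathway (12% of clearance) is reduced to 0.26× activity: 0.12 × 0.26 = 0.0312.
The CYP1A2 pathway (47% of clearance) drops to 0.4× activity: 0.47 × 0.4 = 0.188.
Non-CYP routes (41%) are unchanged.
Relative clearance = 0.0312 + 0.188 + 0.41 = 0.6292.
Net AUC ratio = 1 / 0.6292 = 1.6.

1.6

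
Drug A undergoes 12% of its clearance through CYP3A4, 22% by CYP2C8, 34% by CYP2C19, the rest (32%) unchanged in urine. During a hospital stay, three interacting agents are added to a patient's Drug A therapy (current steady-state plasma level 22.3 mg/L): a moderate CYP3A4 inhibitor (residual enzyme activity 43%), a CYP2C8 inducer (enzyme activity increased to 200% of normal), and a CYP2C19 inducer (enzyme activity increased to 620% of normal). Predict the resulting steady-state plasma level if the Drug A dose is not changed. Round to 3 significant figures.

The CYP3A4 pathway (12% of clearance) is reduced to 0.43× activity: 0.12 × 0.43 = 0.0516.
The CYP2C8 pathway (22% of clearance) increases to 2× activity: 0.22 × 2 = 0.44.
The CYP2C19 pathway (34% of clearance) is boosted to 6.2× activity: 0.34 × 6.2 = 2.108.
The remaining 32% of clearance is unaffected.
CL_new/CL_old = 0.0516 + 0.44 + 2.108 + 0.32 = 2.9196.
Dividing the baseline by the relative clearance: 22.3 / 2.9196 = 7.64 mg/L.

7.64 mg/L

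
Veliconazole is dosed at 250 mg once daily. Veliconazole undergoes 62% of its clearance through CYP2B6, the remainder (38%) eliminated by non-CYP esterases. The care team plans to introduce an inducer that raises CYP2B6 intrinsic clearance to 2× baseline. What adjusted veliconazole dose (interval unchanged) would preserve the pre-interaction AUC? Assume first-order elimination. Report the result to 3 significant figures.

The CYP2B6 pathway (62% of clearance) increases to 2× activity: 0.62 × 2 = 1.24.
Non-CYP routes (38%) are unchanged.
Relative clearance = 1.24 + 0.38 = 1.62.
Exposure is unchanged when dose changes in proportion to clearance. New dose = 250 mg × 1.62 = 405 mg.

405 mg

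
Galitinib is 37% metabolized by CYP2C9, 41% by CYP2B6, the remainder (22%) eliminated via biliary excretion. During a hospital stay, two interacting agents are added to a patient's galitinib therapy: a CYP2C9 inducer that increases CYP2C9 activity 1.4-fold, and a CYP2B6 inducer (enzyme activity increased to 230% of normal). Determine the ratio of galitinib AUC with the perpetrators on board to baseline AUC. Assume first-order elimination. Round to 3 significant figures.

The CYP2C9 pathway (37% of clearance) increases to 1.4× activity: 0.37 × 1.4 = 0.518.
The CYP2B6 pathway (41% of clearance) is boosted to 2.3× activity: 0.41 × 2.3 = 0.943.
Non-CYP routes (22%) are unchanged.
New clearance relative to baseline: 0.518 + 0.943 + 0.22 = 1.681.
AUC ∝ 1/CL: fold-change = 1 / 1.681 = 0.595.

0.595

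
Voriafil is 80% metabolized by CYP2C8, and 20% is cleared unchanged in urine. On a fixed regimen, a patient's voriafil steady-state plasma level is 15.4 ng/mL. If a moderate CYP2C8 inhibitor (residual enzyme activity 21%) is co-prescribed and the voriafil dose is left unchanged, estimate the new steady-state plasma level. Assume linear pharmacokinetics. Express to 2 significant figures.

The CYP2C8 pathway (80% of clearance) is reduced to 0.21× activity: 0.8 × 0.21 = 0.168.
Non-CYP routes (20%) are unchanged.
New clearance relative to baseline: 0.168 + 0.2 = 0.368.
New steady-state plasma level = baseline ÷ relative clearance = 15.4 / 0.368 = 42 ng/mL.

42 ng/mL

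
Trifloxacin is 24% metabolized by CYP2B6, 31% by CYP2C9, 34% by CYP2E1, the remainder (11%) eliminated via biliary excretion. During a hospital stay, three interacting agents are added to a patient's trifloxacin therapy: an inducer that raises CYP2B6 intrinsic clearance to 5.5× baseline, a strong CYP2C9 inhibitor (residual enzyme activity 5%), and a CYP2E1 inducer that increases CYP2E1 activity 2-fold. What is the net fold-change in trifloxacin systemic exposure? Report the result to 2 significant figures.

0.47

The CYP2B6 pathway (24% of clearance) rises to 5.5× activity: 0.24 × 5.5 = 1.32.
The CYP2C9 pathway (31% of clearance) falls to 0.05× activity: 0.31 × 0.05 = 0.0155.
The CYP2E1 pathway (34% of clearance) increases to 2× activity: 0.34 × 2 = 0.68.
The remaining 11% of clearance is unaffected.
Relative clearance = 1.32 + 0.0155 + 0.68 + 0.11 = 2.1255.
Net systemic exposure ratio = 1 / 2.1255 = 0.47.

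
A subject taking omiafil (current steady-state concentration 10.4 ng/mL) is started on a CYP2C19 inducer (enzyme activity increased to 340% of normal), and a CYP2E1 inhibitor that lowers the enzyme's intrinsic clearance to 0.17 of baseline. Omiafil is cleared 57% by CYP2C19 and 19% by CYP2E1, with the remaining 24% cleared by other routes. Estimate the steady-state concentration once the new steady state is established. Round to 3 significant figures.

The CYP2C19 pathway (57% of clearance) is boosted to 3.4× activity: 0.57 × 3.4 = 1.938.
The CYP2E1 pathway (19% of clearance) is reduced to 0.17× activity: 0.19 × 0.17 = 0.0323.
Non-CYP routes (24%) are unchanged.
New clearance relative to baseline: 1.938 + 0.0323 + 0.24 = 2.2103.
New steady-state concentration = 10.4 / 2.2103 = 4.71 ng/mL (concentration scales inversely with clearance).

4.71 ng/mL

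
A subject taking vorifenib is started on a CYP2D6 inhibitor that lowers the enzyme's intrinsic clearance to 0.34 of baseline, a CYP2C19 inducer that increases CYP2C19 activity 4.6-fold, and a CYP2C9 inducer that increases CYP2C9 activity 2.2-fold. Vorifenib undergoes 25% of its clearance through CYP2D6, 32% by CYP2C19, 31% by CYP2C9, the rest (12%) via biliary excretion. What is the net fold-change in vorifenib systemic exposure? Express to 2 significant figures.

0.42

CYP2D6: 0.25 × 0.34 = 0.085
CYP2C19: 0.32 × 4.6 = 1.472
CYP2C9: 0.31 × 2.2 = 0.682
Other: 0.12 (unchanged)
Relative clearance = 0.085 + 1.472 + 0.682 + 0.12 = 2.359.
Net systemic exposure ratio = 1 / 2.359 = 0.42.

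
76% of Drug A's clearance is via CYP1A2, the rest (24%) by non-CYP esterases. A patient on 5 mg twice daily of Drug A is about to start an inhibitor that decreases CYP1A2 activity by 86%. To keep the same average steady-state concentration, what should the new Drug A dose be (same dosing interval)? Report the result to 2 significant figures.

1.7 mg

CYP1A2: 0.76 × 0.14 = 0.1064
Other: 0.24 (unchanged)
New clearance relative to baseline: 0.1064 + 0.24 = 0.3464.
Exposure is unchanged when dose changes in proportion to clearance. New dose = 5 mg × 0.3464 = 1.7 mg.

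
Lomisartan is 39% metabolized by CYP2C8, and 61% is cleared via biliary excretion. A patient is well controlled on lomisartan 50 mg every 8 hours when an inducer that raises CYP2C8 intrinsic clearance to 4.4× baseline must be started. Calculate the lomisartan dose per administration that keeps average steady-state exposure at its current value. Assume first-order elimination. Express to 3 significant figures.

CYP2C8: 0.39 × 4.4 = 1.716
Other: 0.61 (unchanged)
New clearance relative to baseline: 1.716 + 0.61 = 2.326.
To maintain the same steady-state level, dose must scale with clearance: new dose = 50 × 2.326 = 116 mg.

116 mg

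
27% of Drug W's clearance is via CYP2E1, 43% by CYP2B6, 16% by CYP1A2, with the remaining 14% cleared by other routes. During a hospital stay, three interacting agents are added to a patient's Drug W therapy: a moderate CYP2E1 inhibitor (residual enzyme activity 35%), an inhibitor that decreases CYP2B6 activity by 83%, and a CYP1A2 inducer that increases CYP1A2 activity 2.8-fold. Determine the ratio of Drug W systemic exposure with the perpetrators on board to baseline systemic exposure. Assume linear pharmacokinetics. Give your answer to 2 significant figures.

The CYP2E1 pathway (27% of clearance) drops to 0.35× activity: 0.27 × 0.35 = 0.0945.
The CYP2B6 pathway (43% of clearance) is reduced to 0.17× activity: 0.43 × 0.17 = 0.0731.
The CYP1A2 pathway (16% of clearance) increases to 2.8× activity: 0.16 × 2.8 = 0.448.
The remaining 14% of clearance is unaffected.
New clearance relative to baseline: 0.0945 + 0.0731 + 0.448 + 0.14 = 0.7556.
Systemic exposure ∝ 1/CL: fold-change = 1 / 0.7556 = 1.3.

1.3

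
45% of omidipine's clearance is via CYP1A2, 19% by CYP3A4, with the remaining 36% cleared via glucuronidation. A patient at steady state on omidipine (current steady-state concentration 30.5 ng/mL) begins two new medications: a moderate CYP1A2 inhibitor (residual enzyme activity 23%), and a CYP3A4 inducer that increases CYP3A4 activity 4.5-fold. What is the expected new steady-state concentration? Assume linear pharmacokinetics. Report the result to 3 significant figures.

23.1 ng/mL

CYP1A2: 0.45 × 0.23 = 0.1035
CYP3A4: 0.19 × 4.5 = 0.855
Other: 0.36 (unchanged)
Relative clearance = 0.1035 + 0.855 + 0.36 = 1.3185.
Dividing the baseline by the relative clearance: 30.5 / 1.3185 = 23.1 ng/mL.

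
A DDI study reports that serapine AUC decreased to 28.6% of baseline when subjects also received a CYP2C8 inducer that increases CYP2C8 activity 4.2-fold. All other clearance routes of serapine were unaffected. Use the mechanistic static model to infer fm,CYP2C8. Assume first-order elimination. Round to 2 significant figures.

0.78

Call the CYP2C8 fraction fm. After the interaction, CL_new/CL_old = fm × 4.2 + (1 − fm).
AUC ratio = 1 / (new CL fraction), so new CL fraction = 1 / 0.286 = 3.497.
fm × 4.2 + 1 − fm = 3.497  ⇒  fm × (4.2 − 1) = 2.497  ⇒  fm = 0.78.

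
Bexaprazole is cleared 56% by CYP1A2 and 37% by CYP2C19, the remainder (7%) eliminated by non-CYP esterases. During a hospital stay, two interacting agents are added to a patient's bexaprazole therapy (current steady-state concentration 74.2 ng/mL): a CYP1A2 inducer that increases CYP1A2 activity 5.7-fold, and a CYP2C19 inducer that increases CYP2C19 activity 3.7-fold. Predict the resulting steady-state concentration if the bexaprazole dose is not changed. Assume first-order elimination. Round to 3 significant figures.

16.0 ng/mL

The CYP1A2 pathway (56% of clearance) increases to 5.7× activity: 0.56 × 5.7 = 3.192.
The CYP2C19 pathway (37% of clearance) is boosted to 3.7× activity: 0.37 × 3.7 = 1.369.
The remaining 7% of clearance is unaffected.
New clearance relative to baseline: 3.192 + 1.369 + 0.07 = 4.631.
Steady-state concentration ∝ 1/CL: new value = 74.2 / 4.631 = 16.0 ng/mL.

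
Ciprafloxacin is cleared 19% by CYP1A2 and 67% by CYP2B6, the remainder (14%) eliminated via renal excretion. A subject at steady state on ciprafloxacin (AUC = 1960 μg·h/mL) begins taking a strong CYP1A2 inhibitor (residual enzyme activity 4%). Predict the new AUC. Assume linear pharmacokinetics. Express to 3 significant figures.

2.40 × 10³ μg·h/mL

The CYP1A2 pathway (19% of clearance) falls to 0.04× activity: 0.19 × 0.04 = 0.0076.
CYP2B6 (67%) and the residual 14% are unaffected.
CL_new/CL_old = 0.0076 + 0.67 + 0.14 = 0.8176.
AUC ∝ 1/CL, so new value = 1960 / 0.8176 = 2.40 × 10³ μg·h/mL.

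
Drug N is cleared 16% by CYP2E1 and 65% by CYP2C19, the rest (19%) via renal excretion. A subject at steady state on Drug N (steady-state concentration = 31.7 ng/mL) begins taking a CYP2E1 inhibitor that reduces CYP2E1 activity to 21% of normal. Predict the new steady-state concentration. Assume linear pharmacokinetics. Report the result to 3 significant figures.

36.3 ng/mL

The CYP2E1 pathway (16% of clearance) falls to 0.21× activity: 0.16 × 0.21 = 0.0336.
CYP2C19 (65%) and the residual 19% are unaffected.
New clearance relative to baseline: 0.0336 + 0.65 + 0.19 = 0.8736.
Steady-state concentration ∝ 1/CL, so new value = 31.7 / 0.8736 = 36.3 ng/mL.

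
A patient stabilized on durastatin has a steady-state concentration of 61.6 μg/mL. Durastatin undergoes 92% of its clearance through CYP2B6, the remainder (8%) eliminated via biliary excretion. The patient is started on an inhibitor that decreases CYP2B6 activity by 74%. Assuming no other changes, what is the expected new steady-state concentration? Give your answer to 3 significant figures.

The CYP2B6 pathway (92% of clearance) drops to 0.26× activity: 0.92 × 0.26 = 0.2392.
Non-CYP routes (8%) are unchanged.
CL_new/CL_old = 0.2392 + 0.08 = 0.3192.
Steady-state concentration ∝ 1/CL, so new value = 61.6 / 0.3192 = 193 μg/mL.

193 μg/mL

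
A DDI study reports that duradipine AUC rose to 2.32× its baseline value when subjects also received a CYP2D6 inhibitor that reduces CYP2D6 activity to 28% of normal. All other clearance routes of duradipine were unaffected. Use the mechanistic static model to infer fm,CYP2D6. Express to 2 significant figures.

Write x for the fraction cleared via CYP2D6. The observed AUC change means clearance fell to 1/2.32 = 0.431 of baseline.
Setting x·0.28 + (1 − x) = 0.431 and solving: x = (0.431 − 1)/(0.28 − 1) = 0.79.

0.79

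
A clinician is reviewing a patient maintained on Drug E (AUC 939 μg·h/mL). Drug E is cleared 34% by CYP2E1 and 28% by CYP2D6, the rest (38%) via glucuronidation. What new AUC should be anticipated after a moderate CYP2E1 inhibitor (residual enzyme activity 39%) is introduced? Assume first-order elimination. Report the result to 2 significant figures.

CYP2E1: 0.34 × 0.39 = 0.1326
CYP2D6: 0.28 (unchanged)
Other: 0.38 (unchanged)
New clearance relative to baseline: 0.1326 + 0.28 + 0.38 = 0.7926.
New AUC = baseline ÷ relative clearance = 939 / 0.7926 = 1.2 × 10³ μg·h/mL.

1.2 × 10³ μg·h/mL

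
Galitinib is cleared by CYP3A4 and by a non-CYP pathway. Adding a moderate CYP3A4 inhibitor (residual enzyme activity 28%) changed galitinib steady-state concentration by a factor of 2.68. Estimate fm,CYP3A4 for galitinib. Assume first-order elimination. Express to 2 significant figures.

0.87

CL'/CL = 1 / 2.68 = 0.3731
0.28·fm + (1 − fm) = 0.3731
fm = (0.3731 − 1) / (0.28 − 1) = 0.87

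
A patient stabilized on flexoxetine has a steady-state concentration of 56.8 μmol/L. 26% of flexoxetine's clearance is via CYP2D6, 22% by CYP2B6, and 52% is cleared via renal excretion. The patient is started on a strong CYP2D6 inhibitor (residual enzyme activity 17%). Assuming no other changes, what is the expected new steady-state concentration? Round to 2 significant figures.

CYP2D6: 0.26 × 0.17 = 0.0442
CYP2B6: 0.22 (unchanged)
Other: 0.52 (unchanged)
Relative clearance = 0.0442 + 0.22 + 0.52 = 0.7842.
Steady-state concentration ∝ 1/CL, so new value = 56.8 / 0.7842 = 72 μmol/L.

72 μmol/L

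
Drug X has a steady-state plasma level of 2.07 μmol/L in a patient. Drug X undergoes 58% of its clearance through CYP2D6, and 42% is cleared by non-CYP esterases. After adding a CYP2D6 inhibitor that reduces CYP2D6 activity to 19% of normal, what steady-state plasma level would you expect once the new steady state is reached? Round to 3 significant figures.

CYP2D6: 0.58 × 0.19 = 0.1102
Other: 0.42 (unchanged)
New clearance relative to baseline: 0.1102 + 0.42 = 0.5302.
Steady-state plasma level ∝ 1/CL, so new value = 2.07 / 0.5302 = 3.90 μmol/L.

3.90 μmol/L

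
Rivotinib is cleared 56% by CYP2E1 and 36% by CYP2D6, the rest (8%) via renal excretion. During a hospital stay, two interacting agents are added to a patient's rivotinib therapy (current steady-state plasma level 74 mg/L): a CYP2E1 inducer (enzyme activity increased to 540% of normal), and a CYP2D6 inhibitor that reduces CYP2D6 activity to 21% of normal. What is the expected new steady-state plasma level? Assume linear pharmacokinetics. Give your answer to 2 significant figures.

The CYP2E1 pathway (56% of clearance) increases to 5.4× activity: 0.56 × 5.4 = 3.024.
The CYP2D6 pathway (36% of clearance) is reduced to 0.21× activity: 0.36 × 0.21 = 0.0756.
The remaining 8% of clearance is unaffected.
Relative clearance = 3.024 + 0.0756 + 0.08 = 3.1796.
Dividing the baseline by the relative clearance: 74 / 3.1796 = 23 mg/L.

23 mg/L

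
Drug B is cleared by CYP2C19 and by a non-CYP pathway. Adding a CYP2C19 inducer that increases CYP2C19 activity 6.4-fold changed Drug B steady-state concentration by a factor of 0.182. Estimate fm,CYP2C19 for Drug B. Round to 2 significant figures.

0.83

Let x = fm,CYP2C19. Because steady-state concentration ∝ 1/CL, relative clearance rose to 1/0.182 = 5.495.
Only the CYP2C19 route changed, so 5.495 = x·6.4 + (1 − x), giving x = 0.83.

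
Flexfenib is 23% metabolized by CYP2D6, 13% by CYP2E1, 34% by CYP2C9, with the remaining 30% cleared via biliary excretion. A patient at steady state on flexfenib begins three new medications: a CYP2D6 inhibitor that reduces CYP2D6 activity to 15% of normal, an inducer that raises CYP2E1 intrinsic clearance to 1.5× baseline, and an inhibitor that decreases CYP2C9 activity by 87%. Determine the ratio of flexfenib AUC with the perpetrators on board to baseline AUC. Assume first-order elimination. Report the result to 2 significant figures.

CYP2D6: 0.23 × 0.15 = 0.0345
CYP2E1: 0.13 × 1.5 = 0.195
CYP2C9: 0.34 × 0.13 = 0.0442
Other: 0.3 (unchanged)
New clearance relative to baseline: 0.0345 + 0.195 + 0.0442 + 0.3 = 0.5737.
Because AUC varies inversely with clearance, the combined effect is 1 / 0.5737 = 1.7.

1.7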